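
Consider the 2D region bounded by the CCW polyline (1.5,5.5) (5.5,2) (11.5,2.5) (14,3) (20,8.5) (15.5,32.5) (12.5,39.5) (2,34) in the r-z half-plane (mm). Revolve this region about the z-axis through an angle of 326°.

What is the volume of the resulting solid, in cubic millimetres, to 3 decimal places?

Volume = 29101.413 mm³

Profile (r,z), 8 vertices: (1.5,5.5) (5.5,2) (11.5,2.5) (14,3) (20,8.5) (15.5,32.5) (12.5,39.5) (2,34)
edge 0: (1.5,5.5)→(5.5,2)  cross = 1.5·2 − 5.5·5.5 = -27.2500; (r_i+r_j)·cross = 7·-27.2500 = -190.7500
edge 1: (5.5,2)→(11.5,2.5)  cross = 5.5·2.5 − 11.5·2 = -9.2500; (r_i+r_j)·cross = 17·-9.2500 = -157.2500
edge 2: (11.5,2.5)→(14,3)  cross = 11.5·3 − 14·2.5 = -0.5000; (r_i+r_j)·cross = 25.5·-0.5000 = -12.7500
edge 3: (14,3)→(20,8.5)  cross = 14·8.5 − 20·3 = 59.0000; (r_i+r_j)·cross = 34·59.0000 = 2006.0000
edge 4: (20,8.5)→(15.5,32.5)  cross = 20·32.5 − 15.5·8.5 = 518.2500; (r_i+r_j)·cross = 35.5·518.2500 = 18397.8750
edge 5: (15.5,32.5)→(12.5,39.5)  cross = 15.5·39.5 − 12.5·32.5 = 206.0000; (r_i+r_j)·cross = 28·206.0000 = 5768.0000
edge 6: (12.5,39.5)→(2,34)  cross = 12.5·34 − 2·39.5 = 346.0000; (r_i+r_j)·cross = 14.5·346.0000 = 5017.0000
edge 7: (2,34)→(1.5,5.5)  cross = 2·5.5 − 1.5·34 = -40.0000; (r_i+r_j)·cross = 3.5·-40.0000 = -140.0000
Σcross = 1052.2500 → A = |Σcross|/2 = 526.1250 mm²
Σ(r_i+r_j)·cross = 30688.1250 → first moment M = |Σ|/6 = 5114.6875
R_c = M/A = 5114.6875/526.1250 = 9.7214 mm
θ = 326° = 5.689773 rad
V = θ·R_c·A = 5.689773·9.7214·526.1250 = 29101.413 mm³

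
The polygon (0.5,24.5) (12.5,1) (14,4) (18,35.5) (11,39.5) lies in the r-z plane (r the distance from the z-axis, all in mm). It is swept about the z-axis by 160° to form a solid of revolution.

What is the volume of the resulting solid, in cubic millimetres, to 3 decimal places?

Profile (r,z), 5 vertices: (0.5,24.5) (12.5,1) (14,4) (18,35.5) (11,39.5)
edge 0: (0.5,24.5)→(12.5,1)  cross = 0.5·1 − 12.5·24.5 = -305.7500; (r_i+r_j)·cross = 13·-305.7500 = -3974.7500
edge 1: (12.5,1)→(14,4)  cross = 12.5·4 − 14·1 = 36.0000; (r_i+r_j)·cross = 26.5·36.0000 = 954.0000
edge 2: (14,4)→(18,35.5)  cross = 14·35.5 − 18·4 = 425.0000; (r_i+r_j)·cross = 32·425.0000 = 13600.0000
edge 3: (18,35.5)→(11,39.5)  cross = 18·39.5 − 11·35.5 = 320.5000; (r_i+r_j)·cross = 29·320.5000 = 9294.5000
edge 4: (11,39.5)→(0.5,24.5)  cross = 11·24.5 − 0.5·39.5 = 249.7500; (r_i+r_j)·cross = 11.5·249.7500 = 2872.1250
Σcross = 725.5000 → A = |Σcross|/2 = 362.7500 mm²
Σ(r_i+r_j)·cross = 22745.8750 → first moment M = |Σ|/6 = 3790.9792
R_c = M/A = 3790.9792/362.7500 = 10.4507 mm
θ = 160° = 2.792527 rad
V = θ·R_c·A = 2.792527·10.4507·362.7500 = 10586.411 mm³

Volume = 10586.411 mm³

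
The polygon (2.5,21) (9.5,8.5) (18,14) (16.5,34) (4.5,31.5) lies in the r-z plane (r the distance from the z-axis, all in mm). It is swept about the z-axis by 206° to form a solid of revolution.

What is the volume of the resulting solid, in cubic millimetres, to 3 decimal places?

Profile (r,z), 5 vertices: (2.5,21) (9.5,8.5) (18,14) (16.5,34) (4.5,31.5)
edge 0: (2.5,21)→(9.5,8.5)  cross = 2.5·8.5 − 9.5·21 = -178.2500; (r_i+r_j)·cross = 12·-178.2500 = -2139.0000
edge 1: (9.5,8.5)→(18,14)  cross = 9.5·14 − 18·8.5 = -20.0000; (r_i+r_j)·cross = 27.5·-20.0000 = -550.0000
edge 2: (18,14)→(16.5,34)  cross = 18·34 − 16.5·14 = 381.0000; (r_i+r_j)·cross = 34.5·381.0000 = 13144.5000
edge 3: (16.5,34)→(4.5,31.5)  cross = 16.5·31.5 − 4.5·34 = 366.7500; (r_i+r_j)·cross = 21·366.7500 = 7701.7500
edge 4: (4.5,31.5)→(2.5,21)  cross = 4.5·21 − 2.5·31.5 = 15.7500; (r_i+r_j)·cross = 7·15.7500 = 110.2500
Σcross = 565.2500 → A = |Σcross|/2 = 282.6250 mm²
Σ(r_i+r_j)·cross = 18267.5000 → first moment M = |Σ|/6 = 3044.5833
R_c = M/A = 3044.5833/282.6250 = 10.7725 mm
θ = 206° = 3.595378 rad
V = θ·R_c·A = 3.595378·10.7725·282.6250 = 10946.429 mm³

Volume = 10946.429 mm³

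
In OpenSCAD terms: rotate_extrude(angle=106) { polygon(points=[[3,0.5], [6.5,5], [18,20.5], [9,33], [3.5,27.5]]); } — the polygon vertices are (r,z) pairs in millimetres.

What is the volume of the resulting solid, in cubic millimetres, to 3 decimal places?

Volume = 4117.246 mm³

Profile (r,z), 5 vertices: (3,0.5) (6.5,5) (18,20.5) (9,33) (3.5,27.5)
edge 0: (3,0.5)→(6.5,5)  cross = 3·5 − 6.5·0.5 = 11.7500; (r_i+r_j)·cross = 9.5·11.7500 = 111.6250
edge 1: (6.5,5)→(18,20.5)  cross = 6.5·20.5 − 18·5 = 43.2500; (r_i+r_j)·cross = 24.5·43.2500 = 1059.6250
edge 2: (18,20.5)→(9,33)  cross = 18·33 − 9·20.5 = 409.5000; (r_i+r_j)·cross = 27·409.5000 = 11056.5000
edge 3: (9,33)→(3.5,27.5)  cross = 9·27.5 − 3.5·33 = 132.0000; (r_i+r_j)·cross = 12.5·132.0000 = 1650.0000
edge 4: (3.5,27.5)→(3,0.5)  cross = 3.5·0.5 − 3·27.5 = -80.7500; (r_i+r_j)·cross = 6.5·-80.7500 = -524.8750
Σcross = 515.7500 → A = |Σcross|/2 = 257.8750 mm²
Σ(r_i+r_j)·cross = 13352.8750 → first moment M = |Σ|/6 = 2225.4792
R_c = M/A = 2225.4792/257.8750 = 8.6301 mm
θ = 106° = 1.850049 rad
V = θ·R_c·A = 1.850049·8.6301·257.8750 = 4117.246 mm³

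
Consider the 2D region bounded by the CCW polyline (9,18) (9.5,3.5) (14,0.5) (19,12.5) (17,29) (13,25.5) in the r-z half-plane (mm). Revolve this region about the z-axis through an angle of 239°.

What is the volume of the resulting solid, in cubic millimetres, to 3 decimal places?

Profile (r,z), 6 vertices: (9,18) (9.5,3.5) (14,0.5) (19,12.5) (17,29) (13,25.5)
edge 0: (9,18)→(9.5,3.5)  cross = 9·3.5 − 9.5·18 = -139.5000; (r_i+r_j)·cross = 18.5·-139.5000 = -2580.7500
edge 1: (9.5,3.5)→(14,0.5)  cross = 9.5·0.5 − 14·3.5 = -44.2500; (r_i+r_j)·cross = 23.5·-44.2500 = -1039.8750
edge 2: (14,0.5)→(19,12.5)  cross = 14·12.5 − 19·0.5 = 165.5000; (r_i+r_j)·cross = 33·165.5000 = 5461.5000
edge 3: (19,12.5)→(17,29)  cross = 19·29 − 17·12.5 = 338.5000; (r_i+r_j)·cross = 36·338.5000 = 12186.0000
edge 4: (17,29)→(13,25.5)  cross = 17·25.5 − 13·29 = 56.5000; (r_i+r_j)·cross = 30·56.5000 = 1695.0000
edge 5: (13,25.5)→(9,18)  cross = 13·18 − 9·25.5 = 4.5000; (r_i+r_j)·cross = 22·4.5000 = 99.0000
Σcross = 381.2500 → A = |Σcross|/2 = 190.6250 mm²
Σ(r_i+r_j)·cross = 15820.8750 → first moment M = |Σ|/6 = 2636.8125
R_c = M/A = 2636.8125/190.6250 = 13.8325 mm
θ = 239° = 4.171337 rad
V = θ·R_c·A = 4.171337·13.8325·190.6250 = 10999.033 mm³

Volume = 10999.033 mm³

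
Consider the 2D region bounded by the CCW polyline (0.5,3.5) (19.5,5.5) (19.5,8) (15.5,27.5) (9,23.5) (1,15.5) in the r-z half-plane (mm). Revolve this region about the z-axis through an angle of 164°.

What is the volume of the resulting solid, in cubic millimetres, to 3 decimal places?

Profile (r,z), 6 vertices: (0.5,3.5) (19.5,5.5) (19.5,8) (15.5,27.5) (9,23.5) (1,15.5)
edge 0: (0.5,3.5)→(19.5,5.5)  cross = 0.5·5.5 − 19.5·3.5 = -65.5000; (r_i+r_j)·cross = 20·-65.5000 = -1310.0000
edge 1: (19.5,5.5)→(19.5,8)  cross = 19.5·8 − 19.5·5.5 = 48.7500; (r_i+r_j)·cross = 39·48.7500 = 1901.2500
edge 2: (19.5,8)→(15.5,27.5)  cross = 19.5·27.5 − 15.5·8 = 412.2500; (r_i+r_j)·cross = 35·412.2500 = 14428.7500
edge 3: (15.5,27.5)→(9,23.5)  cross = 15.5·23.5 − 9·27.5 = 116.7500; (r_i+r_j)·cross = 24.5·116.7500 = 2860.3750
edge 4: (9,23.5)→(1,15.5)  cross = 9·15.5 − 1·23.5 = 116.0000; (r_i+r_j)·cross = 10·116.0000 = 1160.0000
edge 5: (1,15.5)→(0.5,3.5)  cross = 1·3.5 − 0.5·15.5 = -4.2500; (r_i+r_j)·cross = 1.5·-4.2500 = -6.3750
Σcross = 624.0000 → A = |Σcross|/2 = 312.0000 mm²
Σ(r_i+r_j)·cross = 19034.0000 → first moment M = |Σ|/6 = 3172.3333
R_c = M/A = 3172.3333/312.0000 = 10.1677 mm
θ = 164° = 2.862340 rad
V = θ·R_c·A = 2.862340·10.1677·312.0000 = 9080.297 mm³

Volume = 9080.297 mm³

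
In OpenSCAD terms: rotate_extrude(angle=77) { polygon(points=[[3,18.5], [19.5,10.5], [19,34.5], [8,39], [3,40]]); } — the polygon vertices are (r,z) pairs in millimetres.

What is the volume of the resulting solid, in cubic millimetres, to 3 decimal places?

Volume = 5647.307 mm³

Profile (r,z), 5 vertices: (3,18.5) (19.5,10.5) (19,34.5) (8,39) (3,40)
edge 0: (3,18.5)→(19.5,10.5)  cross = 3·10.5 − 19.5·18.5 = -329.2500; (r_i+r_j)·cross = 22.5·-329.2500 = -7408.1250
edge 1: (19.5,10.5)→(19,34.5)  cross = 19.5·34.5 − 19·10.5 = 473.2500; (r_i+r_j)·cross = 38.5·473.2500 = 18220.1250
edge 2: (19,34.5)→(8,39)  cross = 19·39 − 8·34.5 = 465.0000; (r_i+r_j)·cross = 27·465.0000 = 12555.0000
edge 3: (8,39)→(3,40)  cross = 8·40 − 3·39 = 203.0000; (r_i+r_j)·cross = 11·203.0000 = 2233.0000
edge 4: (3,40)→(3,18.5)  cross = 3·18.5 − 3·40 = -64.5000; (r_i+r_j)·cross = 6·-64.5000 = -387.0000
Σcross = 747.5000 → A = |Σcross|/2 = 373.7500 mm²
Σ(r_i+r_j)·cross = 25213.0000 → first moment M = |Σ|/6 = 4202.1667
R_c = M/A = 4202.1667/373.7500 = 11.2433 mm
θ = 77° = 1.343904 rad
V = θ·R_c·A = 1.343904·11.2433·373.7500 = 5647.307 mm³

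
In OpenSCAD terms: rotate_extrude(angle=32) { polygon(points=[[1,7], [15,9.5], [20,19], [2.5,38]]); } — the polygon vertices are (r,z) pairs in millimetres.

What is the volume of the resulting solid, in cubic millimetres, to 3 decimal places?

Volume = 1652.850 mm³

Profile (r,z), 4 vertices: (1,7) (15,9.5) (20,19) (2.5,38)
edge 0: (1,7)→(15,9.5)  cross = 1·9.5 − 15·7 = -95.5000; (r_i+r_j)·cross = 16·-95.5000 = -1528.0000
edge 1: (15,9.5)→(20,19)  cross = 15·19 − 20·9.5 = 95.0000; (r_i+r_j)·cross = 35·95.0000 = 3325.0000
edge 2: (20,19)→(2.5,38)  cross = 20·38 − 2.5·19 = 712.5000; (r_i+r_j)·cross = 22.5·712.5000 = 16031.2500
edge 3: (2.5,38)→(1,7)  cross = 2.5·7 − 1·38 = -20.5000; (r_i+r_j)·cross = 3.5·-20.5000 = -71.7500
Σcross = 691.5000 → A = |Σcross|/2 = 345.7500 mm²
Σ(r_i+r_j)·cross = 17756.5000 → first moment M = |Σ|/6 = 2959.4167
R_c = M/A = 2959.4167/345.7500 = 8.5594 mm
θ = 32° = 0.558505 rad
V = θ·R_c·A = 0.558505·8.5594·345.7500 = 1652.850 mm³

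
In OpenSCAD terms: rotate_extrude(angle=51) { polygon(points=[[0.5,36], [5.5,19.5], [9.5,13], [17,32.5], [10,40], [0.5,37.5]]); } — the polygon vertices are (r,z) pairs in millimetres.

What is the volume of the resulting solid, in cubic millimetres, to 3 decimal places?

Profile (r,z), 6 vertices: (0.5,36) (5.5,19.5) (9.5,13) (17,32.5) (10,40) (0.5,37.5)
edge 0: (0.5,36)→(5.5,19.5)  cross = 0.5·19.5 − 5.5·36 = -188.2500; (r_i+r_j)·cross = 6·-188.2500 = -1129.5000
edge 1: (5.5,19.5)→(9.5,13)  cross = 5.5·13 − 9.5·19.5 = -113.7500; (r_i+r_j)·cross = 15·-113.7500 = -1706.2500
edge 2: (9.5,13)→(17,32.5)  cross = 9.5·32.5 − 17·13 = 87.7500; (r_i+r_j)·cross = 26.5·87.7500 = 2325.3750
edge 3: (17,32.5)→(10,40)  cross = 17·40 − 10·32.5 = 355.0000; (r_i+r_j)·cross = 27·355.0000 = 9585.0000
edge 4: (10,40)→(0.5,37.5)  cross = 10·37.5 − 0.5·40 = 355.0000; (r_i+r_j)·cross = 10.5·355.0000 = 3727.5000
edge 5: (0.5,37.5)→(0.5,36)  cross = 0.5·36 − 0.5·37.5 = -0.7500; (r_i+r_j)·cross = 1·-0.7500 = -0.7500
Σcross = 495.0000 → A = |Σcross|/2 = 247.5000 mm²
Σ(r_i+r_j)·cross = 12801.3750 → first moment M = |Σ|/6 = 2133.5625
R_c = M/A = 2133.5625/247.5000 = 8.6205 mm
θ = 51° = 0.890118 rad
V = θ·R_c·A = 0.890118·8.6205·247.5000 = 1899.122 mm³

Volume = 1899.122 mm³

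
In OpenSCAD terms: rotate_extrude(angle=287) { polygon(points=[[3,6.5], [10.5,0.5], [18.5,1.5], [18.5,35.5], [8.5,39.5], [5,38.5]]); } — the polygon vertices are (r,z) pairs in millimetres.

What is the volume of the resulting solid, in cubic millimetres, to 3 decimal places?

Profile (r,z), 6 vertices: (3,6.5) (10.5,0.5) (18.5,1.5) (18.5,35.5) (8.5,39.5) (5,38.5)
edge 0: (3,6.5)→(10.5,0.5)  cross = 3·0.5 − 10.5·6.5 = -66.7500; (r_i+r_j)·cross = 13.5·-66.7500 = -901.1250
edge 1: (10.5,0.5)→(18.5,1.5)  cross = 10.5·1.5 − 18.5·0.5 = 6.5000; (r_i+r_j)·cross = 29·6.5000 = 188.5000
edge 2: (18.5,1.5)→(18.5,35.5)  cross = 18.5·35.5 − 18.5·1.5 = 629.0000; (r_i+r_j)·cross = 37·629.0000 = 23273.0000
edge 3: (18.5,35.5)→(8.5,39.5)  cross = 18.5·39.5 − 8.5·35.5 = 429.0000; (r_i+r_j)·cross = 27·429.0000 = 11583.0000
edge 4: (8.5,39.5)→(5,38.5)  cross = 8.5·38.5 − 5·39.5 = 129.7500; (r_i+r_j)·cross = 13.5·129.7500 = 1751.6250
edge 5: (5,38.5)→(3,6.5)  cross = 5·6.5 − 3·38.5 = -83.0000; (r_i+r_j)·cross = 8·-83.0000 = -664.0000
Σcross = 1044.5000 → A = |Σcross|/2 = 522.2500 mm²
Σ(r_i+r_j)·cross = 35231.0000 → first moment M = |Σ|/6 = 5871.8333
R_c = M/A = 5871.8333/522.2500 = 11.2433 mm
θ = 287° = 5.009095 rad
V = θ·R_c·A = 5.009095·11.2433·522.2500 = 29412.571 mm³

Volume = 29412.571 mm³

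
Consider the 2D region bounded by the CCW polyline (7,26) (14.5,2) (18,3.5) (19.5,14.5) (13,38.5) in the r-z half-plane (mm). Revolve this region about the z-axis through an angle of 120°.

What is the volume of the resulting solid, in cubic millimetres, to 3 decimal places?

Volume = 6822.885 mm³

Profile (r,z), 5 vertices: (7,26) (14.5,2) (18,3.5) (19.5,14.5) (13,38.5)
edge 0: (7,26)→(14.5,2)  cross = 7·2 − 14.5·26 = -363.0000; (r_i+r_j)·cross = 21.5·-363.0000 = -7804.5000
edge 1: (14.5,2)→(18,3.5)  cross = 14.5·3.5 − 18·2 = 14.7500; (r_i+r_j)·cross = 32.5·14.7500 = 479.3750
edge 2: (18,3.5)→(19.5,14.5)  cross = 18·14.5 − 19.5·3.5 = 192.7500; (r_i+r_j)·cross = 37.5·192.7500 = 7228.1250
edge 3: (19.5,14.5)→(13,38.5)  cross = 19.5·38.5 − 13·14.5 = 562.2500; (r_i+r_j)·cross = 32.5·562.2500 = 18273.1250
edge 4: (13,38.5)→(7,26)  cross = 13·26 − 7·38.5 = 68.5000; (r_i+r_j)·cross = 20·68.5000 = 1370.0000
Σcross = 475.2500 → A = |Σcross|/2 = 237.6250 mm²
Σ(r_i+r_j)·cross = 19546.1250 → first moment M = |Σ|/6 = 3257.6875
R_c = M/A = 3257.6875/237.6250 = 13.7094 mm
θ = 120° = 2.094395 rad
V = θ·R_c·A = 2.094395·13.7094·237.6250 = 6822.885 mm³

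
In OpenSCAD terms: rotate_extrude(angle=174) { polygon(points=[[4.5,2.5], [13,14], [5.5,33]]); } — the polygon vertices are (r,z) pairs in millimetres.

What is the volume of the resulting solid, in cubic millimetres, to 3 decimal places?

Profile (r,z), 3 vertices: (4.5,2.5) (13,14) (5.5,33)
edge 0: (4.5,2.5)→(13,14)  cross = 4.5·14 − 13·2.5 = 30.5000; (r_i+r_j)·cross = 17.5·30.5000 = 533.7500
edge 1: (13,14)→(5.5,33)  cross = 13·33 − 5.5·14 = 352.0000; (r_i+r_j)·cross = 18.5·352.0000 = 6512.0000
edge 2: (5.5,33)→(4.5,2.5)  cross = 5.5·2.5 − 4.5·33 = -134.7500; (r_i+r_j)·cross = 10·-134.7500 = -1347.5000
Σcross = 247.7500 → A = |Σcross|/2 = 123.8750 mm²
Σ(r_i+r_j)·cross = 5698.2500 → first moment M = |Σ|/6 = 949.7083
R_c = M/A = 949.7083/123.8750 = 7.6667 mm
θ = 174° = 3.036873 rad
V = θ·R_c·A = 3.036873·7.6667·123.8750 = 2884.143 mm³

Volume = 2884.143 mm³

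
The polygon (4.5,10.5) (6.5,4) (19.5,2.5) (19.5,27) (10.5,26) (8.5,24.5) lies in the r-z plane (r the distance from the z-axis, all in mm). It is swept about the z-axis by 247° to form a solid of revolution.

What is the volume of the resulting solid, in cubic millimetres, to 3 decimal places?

Profile (r,z), 6 vertices: (4.5,10.5) (6.5,4) (19.5,2.5) (19.5,27) (10.5,26) (8.5,24.5)
edge 0: (4.5,10.5)→(6.5,4)  cross = 4.5·4 − 6.5·10.5 = -50.2500; (r_i+r_j)·cross = 11·-50.2500 = -552.7500
edge 1: (6.5,4)→(19.5,2.5)  cross = 6.5·2.5 − 19.5·4 = -61.7500; (r_i+r_j)·cross = 26·-61.7500 = -1605.5000
edge 2: (19.5,2.5)→(19.5,27)  cross = 19.5·27 − 19.5·2.5 = 477.7500; (r_i+r_j)·cross = 39·477.7500 = 18632.2500
edge 3: (19.5,27)→(10.5,26)  cross = 19.5·26 − 10.5·27 = 223.5000; (r_i+r_j)·cross = 30·223.5000 = 6705.0000
edge 4: (10.5,26)→(8.5,24.5)  cross = 10.5·24.5 − 8.5·26 = 36.2500; (r_i+r_j)·cross = 19·36.2500 = 688.7500
edge 5: (8.5,24.5)→(4.5,10.5)  cross = 8.5·10.5 − 4.5·24.5 = -21.0000; (r_i+r_j)·cross = 13·-21.0000 = -273.0000
Σcross = 604.5000 → A = |Σcross|/2 = 302.2500 mm²
Σ(r_i+r_j)·cross = 23594.7500 → first moment M = |Σ|/6 = 3932.4583
R_c = M/A = 3932.4583/302.2500 = 13.0106 mm
θ = 247° = 4.310963 rad
V = θ·R_c·A = 4.310963·13.0106·302.2500 = 16952.683 mm³

Volume = 16952.683 mm³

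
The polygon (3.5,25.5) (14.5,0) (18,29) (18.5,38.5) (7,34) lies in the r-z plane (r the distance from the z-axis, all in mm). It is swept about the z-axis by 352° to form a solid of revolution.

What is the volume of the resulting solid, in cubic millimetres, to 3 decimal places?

Profile (r,z), 5 vertices: (3.5,25.5) (14.5,0) (18,29) (18.5,38.5) (7,34)
edge 0: (3.5,25.5)→(14.5,0)  cross = 3.5·0 − 14.5·25.5 = -369.7500; (r_i+r_j)·cross = 18·-369.7500 = -6655.5000
edge 1: (14.5,0)→(18,29)  cross = 14.5·29 − 18·0 = 420.5000; (r_i+r_j)·cross = 32.5·420.5000 = 13666.2500
edge 2: (18,29)→(18.5,38.5)  cross = 18·38.5 − 18.5·29 = 156.5000; (r_i+r_j)·cross = 36.5·156.5000 = 5712.2500
edge 3: (18.5,38.5)→(7,34)  cross = 18.5·34 − 7·38.5 = 359.5000; (r_i+r_j)·cross = 25.5·359.5000 = 9167.2500
edge 4: (7,34)→(3.5,25.5)  cross = 7·25.5 − 3.5·34 = 59.5000; (r_i+r_j)·cross = 10.5·59.5000 = 624.7500
Σcross = 626.2500 → A = |Σcross|/2 = 313.1250 mm²
Σ(r_i+r_j)·cross = 22515.0000 → first moment M = |Σ|/6 = 3752.5000
R_c = M/A = 3752.5000/313.1250 = 11.9840 mm
θ = 352° = 6.143559 rad
V = θ·R_c·A = 6.143559·11.9840·313.1250 = 23053.705 mm³

Volume = 23053.705 mm³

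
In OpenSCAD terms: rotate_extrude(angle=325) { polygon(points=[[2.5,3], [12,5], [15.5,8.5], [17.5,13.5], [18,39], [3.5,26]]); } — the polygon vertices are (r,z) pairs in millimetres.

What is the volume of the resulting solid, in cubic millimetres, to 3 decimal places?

Profile (r,z), 6 vertices: (2.5,3) (12,5) (15.5,8.5) (17.5,13.5) (18,39) (3.5,26)
edge 0: (2.5,3)→(12,5)  cross = 2.5·5 − 12·3 = -23.5000; (r_i+r_j)·cross = 14.5·-23.5000 = -340.7500
edge 1: (12,5)→(15.5,8.5)  cross = 12·8.5 − 15.5·5 = 24.5000; (r_i+r_j)·cross = 27.5·24.5000 = 673.7500
edge 2: (15.5,8.5)→(17.5,13.5)  cross = 15.5·13.5 − 17.5·8.5 = 60.5000; (r_i+r_j)·cross = 33·60.5000 = 1996.5000
edge 3: (17.5,13.5)→(18,39)  cross = 17.5·39 − 18·13.5 = 439.5000; (r_i+r_j)·cross = 35.5·439.5000 = 15602.2500
edge 4: (18,39)→(3.5,26)  cross = 18·26 − 3.5·39 = 331.5000; (r_i+r_j)·cross = 21.5·331.5000 = 7127.2500
edge 5: (3.5,26)→(2.5,3)  cross = 3.5·3 − 2.5·26 = -54.5000; (r_i+r_j)·cross = 6·-54.5000 = -327.0000
Σcross = 778.0000 → A = |Σcross|/2 = 389.0000 mm²
Σ(r_i+r_j)·cross = 24732.0000 → first moment M = |Σ|/6 = 4122.0000
R_c = M/A = 4122.0000/389.0000 = 10.5964 mm
θ = 325° = 5.672320 rad
V = θ·R_c·A = 5.672320·10.5964·389.0000 = 23381.303 mm³

Volume = 23381.303 mm³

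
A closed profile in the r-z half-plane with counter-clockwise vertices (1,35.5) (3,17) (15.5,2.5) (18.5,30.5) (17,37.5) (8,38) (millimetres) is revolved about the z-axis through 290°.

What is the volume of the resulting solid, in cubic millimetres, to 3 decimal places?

Volume = 22348.327 mm³

Profile (r,z), 6 vertices: (1,35.5) (3,17) (15.5,2.5) (18.5,30.5) (17,37.5) (8,38)
edge 0: (1,35.5)→(3,17)  cross = 1·17 − 3·35.5 = -89.5000; (r_i+r_j)·cross = 4·-89.5000 = -358.0000
edge 1: (3,17)→(15.5,2.5)  cross = 3·2.5 − 15.5·17 = -256.0000; (r_i+r_j)·cross = 18.5·-256.0000 = -4736.0000
edge 2: (15.5,2.5)→(18.5,30.5)  cross = 15.5·30.5 − 18.5·2.5 = 426.5000; (r_i+r_j)·cross = 34·426.5000 = 14501.0000
edge 3: (18.5,30.5)→(17,37.5)  cross = 18.5·37.5 − 17·30.5 = 175.2500; (r_i+r_j)·cross = 35.5·175.2500 = 6221.3750
edge 4: (17,37.5)→(8,38)  cross = 17·38 − 8·37.5 = 346.0000; (r_i+r_j)·cross = 25·346.0000 = 8650.0000
edge 5: (8,38)→(1,35.5)  cross = 8·35.5 − 1·38 = 246.0000; (r_i+r_j)·cross = 9·246.0000 = 2214.0000
Σcross = 848.2500 → A = |Σcross|/2 = 424.1250 mm²
Σ(r_i+r_j)·cross = 26492.3750 → first moment M = |Σ|/6 = 4415.3958
R_c = M/A = 4415.3958/424.1250 = 10.4106 mm
θ = 290° = 5.061455 rad
V = θ·R_c·A = 5.061455·10.4106·424.1250 = 22348.327 mm³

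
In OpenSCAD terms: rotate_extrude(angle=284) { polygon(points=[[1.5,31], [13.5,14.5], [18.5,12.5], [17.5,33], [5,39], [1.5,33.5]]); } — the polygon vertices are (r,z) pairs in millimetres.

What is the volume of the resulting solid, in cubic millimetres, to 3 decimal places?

Profile (r,z), 6 vertices: (1.5,31) (13.5,14.5) (18.5,12.5) (17.5,33) (5,39) (1.5,33.5)
edge 0: (1.5,31)→(13.5,14.5)  cross = 1.5·14.5 − 13.5·31 = -396.7500; (r_i+r_j)·cross = 15·-396.7500 = -5951.2500
edge 1: (13.5,14.5)→(18.5,12.5)  cross = 13.5·12.5 − 18.5·14.5 = -99.5000; (r_i+r_j)·cross = 32·-99.5000 = -3184.0000
edge 2: (18.5,12.5)→(17.5,33)  cross = 18.5·33 − 17.5·12.5 = 391.7500; (r_i+r_j)·cross = 36·391.7500 = 14103.0000
edge 3: (17.5,33)→(5,39)  cross = 17.5·39 − 5·33 = 517.5000; (r_i+r_j)·cross = 22.5·517.5000 = 11643.7500
edge 4: (5,39)→(1.5,33.5)  cross = 5·33.5 − 1.5·39 = 109.0000; (r_i+r_j)·cross = 6.5·109.0000 = 708.5000
edge 5: (1.5,33.5)→(1.5,31)  cross = 1.5·31 − 1.5·33.5 = -3.7500; (r_i+r_j)·cross = 3·-3.7500 = -11.2500
Σcross = 518.2500 → A = |Σcross|/2 = 259.1250 mm²
Σ(r_i+r_j)·cross = 17308.7500 → first moment M = |Σ|/6 = 2884.7917
R_c = M/A = 2884.7917/259.1250 = 11.1328 mm
θ = 284° = 4.956735 rad
V = θ·R_c·A = 4.956735·11.1328·259.1250 = 14299.148 mm³

Volume = 14299.148 mm³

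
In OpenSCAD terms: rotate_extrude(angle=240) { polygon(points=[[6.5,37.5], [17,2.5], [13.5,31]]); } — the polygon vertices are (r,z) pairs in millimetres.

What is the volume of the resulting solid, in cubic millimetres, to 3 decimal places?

Profile (r,z), 3 vertices: (6.5,37.5) (17,2.5) (13.5,31)
edge 0: (6.5,37.5)→(17,2.5)  cross = 6.5·2.5 − 17·37.5 = -621.2500; (r_i+r_j)·cross = 23.5·-621.2500 = -14599.3750
edge 1: (17,2.5)→(13.5,31)  cross = 17·31 − 13.5·2.5 = 493.2500; (r_i+r_j)·cross = 30.5·493.2500 = 15044.1250
edge 2: (13.5,31)→(6.5,37.5)  cross = 13.5·37.5 − 6.5·31 = 304.7500; (r_i+r_j)·cross = 20·304.7500 = 6095.0000
Σcross = 176.7500 → A = |Σcross|/2 = 88.3750 mm²
Σ(r_i+r_j)·cross = 6539.7500 → first moment M = |Σ|/6 = 1089.9583
R_c = M/A = 1089.9583/88.3750 = 12.3333 mm
θ = 240° = 4.188790 rad
V = θ·R_c·A = 4.188790·12.3333·88.3750 = 4565.607 mm³

Volume = 4565.607 mm³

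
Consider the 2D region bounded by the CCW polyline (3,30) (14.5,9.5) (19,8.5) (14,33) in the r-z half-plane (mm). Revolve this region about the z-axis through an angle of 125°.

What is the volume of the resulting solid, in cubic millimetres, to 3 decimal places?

Volume = 4795.792 mm³

Profile (r,z), 4 vertices: (3,30) (14.5,9.5) (19,8.5) (14,33)
edge 0: (3,30)→(14.5,9.5)  cross = 3·9.5 − 14.5·30 = -406.5000; (r_i+r_j)·cross = 17.5·-406.5000 = -7113.7500
edge 1: (14.5,9.5)→(19,8.5)  cross = 14.5·8.5 − 19·9.5 = -57.2500; (r_i+r_j)·cross = 33.5·-57.2500 = -1917.8750
edge 2: (19,8.5)→(14,33)  cross = 19·33 − 14·8.5 = 508.0000; (r_i+r_j)·cross = 33·508.0000 = 16764.0000
edge 3: (14,33)→(3,30)  cross = 14·30 − 3·33 = 321.0000; (r_i+r_j)·cross = 17·321.0000 = 5457.0000
Σcross = 365.2500 → A = |Σcross|/2 = 182.6250 mm²
Σ(r_i+r_j)·cross = 13189.3750 → first moment M = |Σ|/6 = 2198.2292
R_c = M/A = 2198.2292/182.6250 = 12.0368 mm
θ = 125° = 2.181662 rad
V = θ·R_c·A = 2.181662·12.0368·182.6250 = 4795.792 mm³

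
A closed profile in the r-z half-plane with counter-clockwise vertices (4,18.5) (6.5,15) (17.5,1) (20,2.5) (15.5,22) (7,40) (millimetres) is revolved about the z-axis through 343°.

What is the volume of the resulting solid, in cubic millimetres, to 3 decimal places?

Profile (r,z), 6 vertices: (4,18.5) (6.5,15) (17.5,1) (20,2.5) (15.5,22) (7,40)
edge 0: (4,18.5)→(6.5,15)  cross = 4·15 − 6.5·18.5 = -60.2500; (r_i+r_j)·cross = 10.5·-60.2500 = -632.6250
edge 1: (6.5,15)→(17.5,1)  cross = 6.5·1 − 17.5·15 = -256.0000; (r_i+r_j)·cross = 24·-256.0000 = -6144.0000
edge 2: (17.5,1)→(20,2.5)  cross = 17.5·2.5 − 20·1 = 23.7500; (r_i+r_j)·cross = 37.5·23.7500 = 890.6250
edge 3: (20,2.5)→(15.5,22)  cross = 20·22 − 15.5·2.5 = 401.2500; (r_i+r_j)·cross = 35.5·401.2500 = 14244.3750
edge 4: (15.5,22)→(7,40)  cross = 15.5·40 − 7·22 = 466.0000; (r_i+r_j)·cross = 22.5·466.0000 = 10485.0000
edge 5: (7,40)→(4,18.5)  cross = 7·18.5 − 4·40 = -30.5000; (r_i+r_j)·cross = 11·-30.5000 = -335.5000
Σcross = 544.2500 → A = |Σcross|/2 = 272.1250 mm²
Σ(r_i+r_j)·cross = 18507.8750 → first moment M = |Σ|/6 = 3084.6458
R_c = M/A = 3084.6458/272.1250 = 11.3354 mm
θ = 343° = 5.986479 rad
V = θ·R_c·A = 5.986479·11.3354·272.1250 = 18466.169 mm³

Volume = 18466.169 mm³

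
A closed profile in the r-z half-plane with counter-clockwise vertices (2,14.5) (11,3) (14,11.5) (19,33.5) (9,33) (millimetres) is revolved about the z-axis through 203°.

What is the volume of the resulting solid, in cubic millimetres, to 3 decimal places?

Volume = 10751.289 mm³

Profile (r,z), 5 vertices: (2,14.5) (11,3) (14,11.5) (19,33.5) (9,33)
edge 0: (2,14.5)→(11,3)  cross = 2·3 − 11·14.5 = -153.5000; (r_i+r_j)·cross = 13·-153.5000 = -1995.5000
edge 1: (11,3)→(14,11.5)  cross = 11·11.5 − 14·3 = 84.5000; (r_i+r_j)·cross = 25·84.5000 = 2112.5000
edge 2: (14,11.5)→(19,33.5)  cross = 14·33.5 − 19·11.5 = 250.5000; (r_i+r_j)·cross = 33·250.5000 = 8266.5000
edge 3: (19,33.5)→(9,33)  cross = 19·33 − 9·33.5 = 325.5000; (r_i+r_j)·cross = 28·325.5000 = 9114.0000
edge 4: (9,33)→(2,14.5)  cross = 9·14.5 − 2·33 = 64.5000; (r_i+r_j)·cross = 11·64.5000 = 709.5000
Σcross = 571.5000 → A = |Σcross|/2 = 285.7500 mm²
Σ(r_i+r_j)·cross = 18207.0000 → first moment M = |Σ|/6 = 3034.5000
R_c = M/A = 3034.5000/285.7500 = 10.6194 mm
θ = 203° = 3.543018 rad
V = θ·R_c·A = 3.543018·10.6194·285.7500 = 10751.289 mm³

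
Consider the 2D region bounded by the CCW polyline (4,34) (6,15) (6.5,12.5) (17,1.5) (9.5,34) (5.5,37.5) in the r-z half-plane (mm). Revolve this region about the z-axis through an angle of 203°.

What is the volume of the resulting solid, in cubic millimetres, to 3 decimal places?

Volume = 6698.519 mm³

Profile (r,z), 6 vertices: (4,34) (6,15) (6.5,12.5) (17,1.5) (9.5,34) (5.5,37.5)
edge 0: (4,34)→(6,15)  cross = 4·15 − 6·34 = -144.0000; (r_i+r_j)·cross = 10·-144.0000 = -1440.0000
edge 1: (6,15)→(6.5,12.5)  cross = 6·12.5 − 6.5·15 = -22.5000; (r_i+r_j)·cross = 12.5·-22.5000 = -281.2500
edge 2: (6.5,12.5)→(17,1.5)  cross = 6.5·1.5 − 17·12.5 = -202.7500; (r_i+r_j)·cross = 23.5·-202.7500 = -4764.6250
edge 3: (17,1.5)→(9.5,34)  cross = 17·34 − 9.5·1.5 = 563.7500; (r_i+r_j)·cross = 26.5·563.7500 = 14939.3750
edge 4: (9.5,34)→(5.5,37.5)  cross = 9.5·37.5 − 5.5·34 = 169.2500; (r_i+r_j)·cross = 15·169.2500 = 2538.7500
edge 5: (5.5,37.5)→(4,34)  cross = 5.5·34 − 4·37.5 = 37.0000; (r_i+r_j)·cross = 9.5·37.0000 = 351.5000
Σcross = 400.7500 → A = |Σcross|/2 = 200.3750 mm²
Σ(r_i+r_j)·cross = 11343.7500 → first moment M = |Σ|/6 = 1890.6250
R_c = M/A = 1890.6250/200.3750 = 9.4354 mm
θ = 203° = 3.543018 rad
V = θ·R_c·A = 3.543018·9.4354·200.3750 = 6698.519 mm³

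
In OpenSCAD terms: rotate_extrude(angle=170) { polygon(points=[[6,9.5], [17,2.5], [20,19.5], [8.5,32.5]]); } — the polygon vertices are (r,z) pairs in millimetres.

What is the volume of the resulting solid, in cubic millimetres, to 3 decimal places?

Volume = 9489.893 mm³

Profile (r,z), 4 vertices: (6,9.5) (17,2.5) (20,19.5) (8.5,32.5)
edge 0: (6,9.5)→(17,2.5)  cross = 6·2.5 − 17·9.5 = -146.5000; (r_i+r_j)·cross = 23·-146.5000 = -3369.5000
edge 1: (17,2.5)→(20,19.5)  cross = 17·19.5 − 20·2.5 = 281.5000; (r_i+r_j)·cross = 37·281.5000 = 10415.5000
edge 2: (20,19.5)→(8.5,32.5)  cross = 20·32.5 − 8.5·19.5 = 484.2500; (r_i+r_j)·cross = 28.5·484.2500 = 13801.1250
edge 3: (8.5,32.5)→(6,9.5)  cross = 8.5·9.5 − 6·32.5 = -114.2500; (r_i+r_j)·cross = 14.5·-114.2500 = -1656.6250
Σcross = 505.0000 → A = |Σcross|/2 = 252.5000 mm²
Σ(r_i+r_j)·cross = 19190.5000 → first moment M = |Σ|/6 = 3198.4167
R_c = M/A = 3198.4167/252.5000 = 12.6670 mm
θ = 170° = 2.967060 rad
V = θ·R_c·A = 2.967060·12.6670·252.5000 = 9489.893 mm³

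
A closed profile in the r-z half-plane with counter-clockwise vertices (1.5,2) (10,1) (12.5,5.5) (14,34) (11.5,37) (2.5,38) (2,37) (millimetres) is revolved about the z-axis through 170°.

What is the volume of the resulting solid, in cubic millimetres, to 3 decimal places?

Volume = 8862.113 mm³

Profile (r,z), 7 vertices: (1.5,2) (10,1) (12.5,5.5) (14,34) (11.5,37) (2.5,38) (2,37)
edge 0: (1.5,2)→(10,1)  cross = 1.5·1 − 10·2 = -18.5000; (r_i+r_j)·cross = 11.5·-18.5000 = -212.7500
edge 1: (10,1)→(12.5,5.5)  cross = 10·5.5 − 12.5·1 = 42.5000; (r_i+r_j)·cross = 22.5·42.5000 = 956.2500
edge 2: (12.5,5.5)→(14,34)  cross = 12.5·34 − 14·5.5 = 348.0000; (r_i+r_j)·cross = 26.5·348.0000 = 9222.0000
edge 3: (14,34)→(11.5,37)  cross = 14·37 − 11.5·34 = 127.0000; (r_i+r_j)·cross = 25.5·127.0000 = 3238.5000
edge 4: (11.5,37)→(2.5,38)  cross = 11.5·38 − 2.5·37 = 344.5000; (r_i+r_j)·cross = 14·344.5000 = 4823.0000
edge 5: (2.5,38)→(2,37)  cross = 2.5·37 − 2·38 = 16.5000; (r_i+r_j)·cross = 4.5·16.5000 = 74.2500
edge 6: (2,37)→(1.5,2)  cross = 2·2 − 1.5·37 = -51.5000; (r_i+r_j)·cross = 3.5·-51.5000 = -180.2500
Σcross = 808.5000 → A = |Σcross|/2 = 404.2500 mm²
Σ(r_i+r_j)·cross = 17921.0000 → first moment M = |Σ|/6 = 2986.8333
R_c = M/A = 2986.8333/404.2500 = 7.3886 mm
θ = 170° = 2.967060 rad
V = θ·R_c·A = 2.967060·7.3886·404.2500 = 8862.113 mm³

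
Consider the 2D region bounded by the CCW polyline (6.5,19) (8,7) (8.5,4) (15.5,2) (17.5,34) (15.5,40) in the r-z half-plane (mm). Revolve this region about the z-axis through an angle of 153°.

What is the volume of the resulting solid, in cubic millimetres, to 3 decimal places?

Profile (r,z), 6 vertices: (6.5,19) (8,7) (8.5,4) (15.5,2) (17.5,34) (15.5,40)
edge 0: (6.5,19)→(8,7)  cross = 6.5·7 − 8·19 = -106.5000; (r_i+r_j)·cross = 14.5·-106.5000 = -1544.2500
edge 1: (8,7)→(8.5,4)  cross = 8·4 − 8.5·7 = -27.5000; (r_i+r_j)·cross = 16.5·-27.5000 = -453.7500
edge 2: (8.5,4)→(15.5,2)  cross = 8.5·2 − 15.5·4 = -45.0000; (r_i+r_j)·cross = 24·-45.0000 = -1080.0000
edge 3: (15.5,2)→(17.5,34)  cross = 15.5·34 − 17.5·2 = 492.0000; (r_i+r_j)·cross = 33·492.0000 = 16236.0000
edge 4: (17.5,34)→(15.5,40)  cross = 17.5·40 − 15.5·34 = 173.0000; (r_i+r_j)·cross = 33·173.0000 = 5709.0000
edge 5: (15.5,40)→(6.5,19)  cross = 15.5·19 − 6.5·40 = 34.5000; (r_i+r_j)·cross = 22·34.5000 = 759.0000
Σcross = 520.5000 → A = |Σcross|/2 = 260.2500 mm²
Σ(r_i+r_j)·cross = 19626.0000 → first moment M = |Σ|/6 = 3271.0000
R_c = M/A = 3271.0000/260.2500 = 12.5687 mm
θ = 153° = 2.670354 rad
V = θ·R_c·A = 2.670354·12.5687·260.2500 = 8734.727 mm³

Volume = 8734.727 mm³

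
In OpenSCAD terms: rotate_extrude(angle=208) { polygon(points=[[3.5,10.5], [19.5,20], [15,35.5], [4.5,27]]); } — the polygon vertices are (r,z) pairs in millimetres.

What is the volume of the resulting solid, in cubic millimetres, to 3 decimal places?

Volume = 8977.543 mm³

Profile (r,z), 4 vertices: (3.5,10.5) (19.5,20) (15,35.5) (4.5,27)
edge 0: (3.5,10.5)→(19.5,20)  cross = 3.5·20 − 19.5·10.5 = -134.7500; (r_i+r_j)·cross = 23·-134.7500 = -3099.2500
edge 1: (19.5,20)→(15,35.5)  cross = 19.5·35.5 − 15·20 = 392.2500; (r_i+r_j)·cross = 34.5·392.2500 = 13532.6250
edge 2: (15,35.5)→(4.5,27)  cross = 15·27 − 4.5·35.5 = 245.2500; (r_i+r_j)·cross = 19.5·245.2500 = 4782.3750
edge 3: (4.5,27)→(3.5,10.5)  cross = 4.5·10.5 − 3.5·27 = -47.2500; (r_i+r_j)·cross = 8·-47.2500 = -378.0000
Σcross = 455.5000 → A = |Σcross|/2 = 227.7500 mm²
Σ(r_i+r_j)·cross = 14837.7500 → first moment M = |Σ|/6 = 2472.9583
R_c = M/A = 2472.9583/227.7500 = 10.8582 mm
θ = 208° = 3.630285 rad
V = θ·R_c·A = 3.630285·10.8582·227.7500 = 8977.543 mm³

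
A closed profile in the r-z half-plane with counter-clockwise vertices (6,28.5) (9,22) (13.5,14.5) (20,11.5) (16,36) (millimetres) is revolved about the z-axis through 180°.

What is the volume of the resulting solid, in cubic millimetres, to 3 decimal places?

Profile (r,z), 5 vertices: (6,28.5) (9,22) (13.5,14.5) (20,11.5) (16,36)
edge 0: (6,28.5)→(9,22)  cross = 6·22 − 9·28.5 = -124.5000; (r_i+r_j)·cross = 15·-124.5000 = -1867.5000
edge 1: (9,22)→(13.5,14.5)  cross = 9·14.5 − 13.5·22 = -166.5000; (r_i+r_j)·cross = 22.5·-166.5000 = -3746.2500
edge 2: (13.5,14.5)→(20,11.5)  cross = 13.5·11.5 − 20·14.5 = -134.7500; (r_i+r_j)·cross = 33.5·-134.7500 = -4514.1250
edge 3: (20,11.5)→(16,36)  cross = 20·36 − 16·11.5 = 536.0000; (r_i+r_j)·cross = 36·536.0000 = 19296.0000
edge 4: (16,36)→(6,28.5)  cross = 16·28.5 − 6·36 = 240.0000; (r_i+r_j)·cross = 22·240.0000 = 5280.0000
Σcross = 350.2500 → A = |Σcross|/2 = 175.1250 mm²
Σ(r_i+r_j)·cross = 14448.1250 → first moment M = |Σ|/6 = 2408.0208
R_c = M/A = 2408.0208/175.1250 = 13.7503 mm
θ = 180° = 3.141593 rad
V = θ·R_c·A = 3.141593·13.7503·175.1250 = 7565.021 mm³

Volume = 7565.021 mm³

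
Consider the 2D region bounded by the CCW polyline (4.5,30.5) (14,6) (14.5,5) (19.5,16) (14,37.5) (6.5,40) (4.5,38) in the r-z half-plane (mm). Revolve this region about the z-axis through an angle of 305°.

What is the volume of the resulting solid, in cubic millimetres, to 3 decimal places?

Volume = 18274.510 mm³

Profile (r,z), 7 vertices: (4.5,30.5) (14,6) (14.5,5) (19.5,16) (14,37.5) (6.5,40) (4.5,38)
edge 0: (4.5,30.5)→(14,6)  cross = 4.5·6 − 14·30.5 = -400.0000; (r_i+r_j)·cross = 18.5·-400.0000 = -7400.0000
edge 1: (14,6)→(14.5,5)  cross = 14·5 − 14.5·6 = -17.0000; (r_i+r_j)·cross = 28.5·-17.0000 = -484.5000
edge 2: (14.5,5)→(19.5,16)  cross = 14.5·16 − 19.5·5 = 134.5000; (r_i+r_j)·cross = 34·134.5000 = 4573.0000
edge 3: (19.5,16)→(14,37.5)  cross = 19.5·37.5 − 14·16 = 507.2500; (r_i+r_j)·cross = 33.5·507.2500 = 16992.8750
edge 4: (14,37.5)→(6.5,40)  cross = 14·40 − 6.5·37.5 = 316.2500; (r_i+r_j)·cross = 20.5·316.2500 = 6483.1250
edge 5: (6.5,40)→(4.5,38)  cross = 6.5·38 − 4.5·40 = 67.0000; (r_i+r_j)·cross = 11·67.0000 = 737.0000
edge 6: (4.5,38)→(4.5,30.5)  cross = 4.5·30.5 − 4.5·38 = -33.7500; (r_i+r_j)·cross = 9·-33.7500 = -303.7500
Σcross = 574.2500 → A = |Σcross|/2 = 287.1250 mm²
Σ(r_i+r_j)·cross = 20597.7500 → first moment M = |Σ|/6 = 3432.9583
R_c = M/A = 3432.9583/287.1250 = 11.9563 mm
θ = 305° = 5.323254 rad
V = θ·R_c·A = 5.323254·11.9563·287.1250 = 18274.510 mm³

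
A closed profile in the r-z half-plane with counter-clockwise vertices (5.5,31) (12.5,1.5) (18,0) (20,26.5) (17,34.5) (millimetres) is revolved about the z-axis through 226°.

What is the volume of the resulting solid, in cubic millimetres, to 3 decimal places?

Volume = 17701.104 mm³

Profile (r,z), 5 vertices: (5.5,31) (12.5,1.5) (18,0) (20,26.5) (17,34.5)
edge 0: (5.5,31)→(12.5,1.5)  cross = 5.5·1.5 − 12.5·31 = -379.2500; (r_i+r_j)·cross = 18·-379.2500 = -6826.5000
edge 1: (12.5,1.5)→(18,0)  cross = 12.5·0 − 18·1.5 = -27.0000; (r_i+r_j)·cross = 30.5·-27.0000 = -823.5000
edge 2: (18,0)→(20,26.5)  cross = 18·26.5 − 20·0 = 477.0000; (r_i+r_j)·cross = 38·477.0000 = 18126.0000
edge 3: (20,26.5)→(17,34.5)  cross = 20·34.5 − 17·26.5 = 239.5000; (r_i+r_j)·cross = 37·239.5000 = 8861.5000
edge 4: (17,34.5)→(5.5,31)  cross = 17·31 − 5.5·34.5 = 337.2500; (r_i+r_j)·cross = 22.5·337.2500 = 7588.1250
Σcross = 647.5000 → A = |Σcross|/2 = 323.7500 mm²
Σ(r_i+r_j)·cross = 26925.6250 → first moment M = |Σ|/6 = 4487.6042
R_c = M/A = 4487.6042/323.7500 = 13.8613 mm
θ = 226° = 3.944444 rad
V = θ·R_c·A = 3.944444·13.8613·323.7500 = 17701.104 mm³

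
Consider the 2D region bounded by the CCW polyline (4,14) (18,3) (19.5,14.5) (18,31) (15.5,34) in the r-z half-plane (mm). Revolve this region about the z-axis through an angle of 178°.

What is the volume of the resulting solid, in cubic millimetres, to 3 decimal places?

Profile (r,z), 5 vertices: (4,14) (18,3) (19.5,14.5) (18,31) (15.5,34)
edge 0: (4,14)→(18,3)  cross = 4·3 − 18·14 = -240.0000; (r_i+r_j)·cross = 22·-240.0000 = -5280.0000
edge 1: (18,3)→(19.5,14.5)  cross = 18·14.5 − 19.5·3 = 202.5000; (r_i+r_j)·cross = 37.5·202.5000 = 7593.7500
edge 2: (19.5,14.5)→(18,31)  cross = 19.5·31 − 18·14.5 = 343.5000; (r_i+r_j)·cross = 37.5·343.5000 = 12881.2500
edge 3: (18,31)→(15.5,34)  cross = 18·34 − 15.5·31 = 131.5000; (r_i+r_j)·cross = 33.5·131.5000 = 4405.2500
edge 4: (15.5,34)→(4,14)  cross = 15.5·14 − 4·34 = 81.0000; (r_i+r_j)·cross = 19.5·81.0000 = 1579.5000
Σcross = 518.5000 → A = |Σcross|/2 = 259.2500 mm²
Σ(r_i+r_j)·cross = 21179.7500 → first moment M = |Σ|/6 = 3529.9583
R_c = M/A = 3529.9583/259.2500 = 13.6160 mm
θ = 178° = 3.106686 rad
V = θ·R_c·A = 3.106686·13.6160·259.2500 = 10966.472 mm³

Volume = 10966.472 mm³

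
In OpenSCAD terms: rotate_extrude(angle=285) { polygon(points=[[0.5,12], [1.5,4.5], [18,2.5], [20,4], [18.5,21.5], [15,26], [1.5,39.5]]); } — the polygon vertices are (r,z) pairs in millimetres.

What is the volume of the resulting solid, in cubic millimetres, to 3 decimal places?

Volume = 22751.212 mm³

Profile (r,z), 7 vertices: (0.5,12) (1.5,4.5) (18,2.5) (20,4) (18.5,21.5) (15,26) (1.5,39.5)
edge 0: (0.5,12)→(1.5,4.5)  cross = 0.5·4.5 − 1.5·12 = -15.7500; (r_i+r_j)·cross = 2·-15.7500 = -31.5000
edge 1: (1.5,4.5)→(18,2.5)  cross = 1.5·2.5 − 18·4.5 = -77.2500; (r_i+r_j)·cross = 19.5·-77.2500 = -1506.3750
edge 2: (18,2.5)→(20,4)  cross = 18·4 − 20·2.5 = 22.0000; (r_i+r_j)·cross = 38·22.0000 = 836.0000
edge 3: (20,4)→(18.5,21.5)  cross = 20·21.5 − 18.5·4 = 356.0000; (r_i+r_j)·cross = 38.5·356.0000 = 13706.0000
edge 4: (18.5,21.5)→(15,26)  cross = 18.5·26 − 15·21.5 = 158.5000; (r_i+r_j)·cross = 33.5·158.5000 = 5309.7500
edge 5: (15,26)→(1.5,39.5)  cross = 15·39.5 − 1.5·26 = 553.5000; (r_i+r_j)·cross = 16.5·553.5000 = 9132.7500
edge 6: (1.5,39.5)→(0.5,12)  cross = 1.5·12 − 0.5·39.5 = -1.7500; (r_i+r_j)·cross = 2·-1.7500 = -3.5000
Σcross = 995.2500 → A = |Σcross|/2 = 497.6250 mm²
Σ(r_i+r_j)·cross = 27443.1250 → first moment M = |Σ|/6 = 4573.8542
R_c = M/A = 4573.8542/497.6250 = 9.1914 mm
θ = 285° = 4.974188 rad
V = θ·R_c·A = 4.974188·9.1914·497.6250 = 22751.212 mm³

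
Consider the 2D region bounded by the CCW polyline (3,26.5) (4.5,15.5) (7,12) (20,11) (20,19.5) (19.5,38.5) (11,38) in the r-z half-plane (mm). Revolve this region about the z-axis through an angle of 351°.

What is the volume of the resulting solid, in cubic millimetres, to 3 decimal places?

Volume = 29395.608 mm³

Profile (r,z), 7 vertices: (3,26.5) (4.5,15.5) (7,12) (20,11) (20,19.5) (19.5,38.5) (11,38)
edge 0: (3,26.5)→(4.5,15.5)  cross = 3·15.5 − 4.5·26.5 = -72.7500; (r_i+r_j)·cross = 7.5·-72.7500 = -545.6250
edge 1: (4.5,15.5)→(7,12)  cross = 4.5·12 − 7·15.5 = -54.5000; (r_i+r_j)·cross = 11.5·-54.5000 = -626.7500
edge 2: (7,12)→(20,11)  cross = 7·11 − 20·12 = -163.0000; (r_i+r_j)·cross = 27·-163.0000 = -4401.0000
edge 3: (20,11)→(20,19.5)  cross = 20·19.5 − 20·11 = 170.0000; (r_i+r_j)·cross = 40·170.0000 = 6800.0000
edge 4: (20,19.5)→(19.5,38.5)  cross = 20·38.5 − 19.5·19.5 = 389.7500; (r_i+r_j)·cross = 39.5·389.7500 = 15395.1250
edge 5: (19.5,38.5)→(11,38)  cross = 19.5·38 − 11·38.5 = 317.5000; (r_i+r_j)·cross = 30.5·317.5000 = 9683.7500
edge 6: (11,38)→(3,26.5)  cross = 11·26.5 − 3·38 = 177.5000; (r_i+r_j)·cross = 14·177.5000 = 2485.0000
Σcross = 764.5000 → A = |Σcross|/2 = 382.2500 mm²
Σ(r_i+r_j)·cross = 28790.5000 → first moment M = |Σ|/6 = 4798.4167
R_c = M/A = 4798.4167/382.2500 = 12.5531 mm
θ = 351° = 6.126106 rad
V = θ·R_c·A = 6.126106·12.5531·382.2500 = 29395.608 mm³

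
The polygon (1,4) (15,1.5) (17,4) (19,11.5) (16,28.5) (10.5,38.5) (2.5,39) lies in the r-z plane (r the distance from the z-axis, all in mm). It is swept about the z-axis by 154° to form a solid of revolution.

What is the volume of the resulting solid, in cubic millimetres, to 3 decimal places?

Profile (r,z), 7 vertices: (1,4) (15,1.5) (17,4) (19,11.5) (16,28.5) (10.5,38.5) (2.5,39)
edge 0: (1,4)→(15,1.5)  cross = 1·1.5 − 15·4 = -58.5000; (r_i+r_j)·cross = 16·-58.5000 = -936.0000
edge 1: (15,1.5)→(17,4)  cross = 15·4 − 17·1.5 = 34.5000; (r_i+r_j)·cross = 32·34.5000 = 1104.0000
edge 2: (17,4)→(19,11.5)  cross = 17·11.5 − 19·4 = 119.5000; (r_i+r_j)·cross = 36·119.5000 = 4302.0000
edge 3: (19,11.5)→(16,28.5)  cross = 19·28.5 − 16·11.5 = 357.5000; (r_i+r_j)·cross = 35·357.5000 = 12512.5000
edge 4: (16,28.5)→(10.5,38.5)  cross = 16·38.5 − 10.5·28.5 = 316.7500; (r_i+r_j)·cross = 26.5·316.7500 = 8393.8750
edge 5: (10.5,38.5)→(2.5,39)  cross = 10.5·39 − 2.5·38.5 = 313.2500; (r_i+r_j)·cross = 13·313.2500 = 4072.2500
edge 6: (2.5,39)→(1,4)  cross = 2.5·4 − 1·39 = -29.0000; (r_i+r_j)·cross = 3.5·-29.0000 = -101.5000
Σcross = 1054.0000 → A = |Σcross|/2 = 527.0000 mm²
Σ(r_i+r_j)·cross = 29347.1250 → first moment M = |Σ|/6 = 4891.1875
R_c = M/A = 4891.1875/527.0000 = 9.2812 mm
θ = 154° = 2.687807 rad
V = θ·R_c·A = 2.687807·9.2812·527.0000 = 13146.568 mm³

Volume = 13146.568 mm³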